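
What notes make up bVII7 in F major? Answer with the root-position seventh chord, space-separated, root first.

Eb G Bb Db

Scale degree 7 in F major is E. bVII7 uses the lowered form, Eb, taken from F minor. In F minor the chord on Eb is Eb–G–Bb–Db.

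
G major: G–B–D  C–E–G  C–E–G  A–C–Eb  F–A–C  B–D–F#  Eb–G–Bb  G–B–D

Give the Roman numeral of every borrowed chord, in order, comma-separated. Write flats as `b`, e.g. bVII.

The diatonic triads in G major are G, Am, Bm, C, D, Em, F#dim. Of the given chords, G–B–D = G, C–E–G = C and B–D–F# = Bm are diatonic. A–C–Eb doesn't fit — on degree 2 G major would have Am (ii). Adim is the degree-2 chord of G minor, so it is the borrowed ii°. F–A–C is not: scale degree 7 in G major carries F#dim (vii°). In G minor the chord on that degree is F, so here it functions as bVII, borrowed from the parallel minor. Eb–G–Bb doesn't fit — on degree 6 G major would have Em (vi). Eb is the degree-6 chord of G minor, so it is the borrowed bVI.

ii°, bVII, bVI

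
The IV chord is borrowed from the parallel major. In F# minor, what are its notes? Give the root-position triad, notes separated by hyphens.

IV is built on scale degree 4, which is B in both F# minor and its parallel. In F# major the chord on B is B–D#–F#.

B-D#-F#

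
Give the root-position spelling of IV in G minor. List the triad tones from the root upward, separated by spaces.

C E G

IV is built on scale degree 4, which is C in both G minor and its parallel. Stacking thirds in G major on C gives C–E–G.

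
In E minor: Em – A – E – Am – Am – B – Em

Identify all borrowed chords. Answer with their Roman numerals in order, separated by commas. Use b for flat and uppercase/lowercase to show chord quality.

The diatonic triads in E minor (with V from harmonic minor) are Em, F#dim, G, Am, B, C, D. Em, Am and B all belong to that set. A (A–C#–E) is not: scale degree 4 in E minor carries Am (iv). In E major the chord on that degree is A, so here it functions as IV, borrowed from the parallel major. But E (E–G#–B) is foreign: the diatonic i on degree 1 is Em, whereas E comes from E major. It is labeled I.

IV, I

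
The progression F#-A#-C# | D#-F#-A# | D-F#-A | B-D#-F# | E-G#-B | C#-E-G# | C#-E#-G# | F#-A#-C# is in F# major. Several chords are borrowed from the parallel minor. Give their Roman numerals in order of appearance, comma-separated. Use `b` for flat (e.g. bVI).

In F# major the diatonic chords are F#, G#m, A#m, B, C#, D#m, E#dim. Of the given chords, F#–A#–C# = F#, D#–F#–A# = D#m, B–D#–F# = B and C#–E#–G# = C# are diatonic. D–F#–A is not: scale degree 6 in F# major carries D#m (vi). In F# minor the chord on that degree is D, so here it functions as bVI, borrowed from the parallel minor. E–G#–B doesn't fit — on degree 7 F# major would have E#dim (vii°). E is the degree-7 chord of F# minor, so it is the borrowed bVII. But C#–E–G# is foreign: the diatonic V on degree 5 is C#, whereas C#m comes from F# minor. It is labeled v.

bVI, bVII, v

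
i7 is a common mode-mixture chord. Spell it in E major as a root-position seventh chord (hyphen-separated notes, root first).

i7 is built on scale degree 1, which is E in both E major and its parallel. Stacking thirds in E minor on E gives E–G–B–D.

E-G-B-D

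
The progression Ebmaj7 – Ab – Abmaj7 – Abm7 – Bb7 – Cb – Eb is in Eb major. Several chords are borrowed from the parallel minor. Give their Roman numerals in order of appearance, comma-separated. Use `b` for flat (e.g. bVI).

Eb major has the diatonic set Eb, Fm, Gm, Ab, Bb, Cm, Ddim. Of the given chords, Ebmaj7, Ab, Abmaj7, Bb7 and Eb are diatonic. But Abm7 (Ab–Cb–Eb–Gb) is foreign: the diatonic IV on degree 4 is Ab, whereas Abm7 comes from Eb minor. It is labeled iv7. Cb (Cb–Eb–Gb) doesn't fit — on degree 6 Eb major would have Cm (vi). Cb is the degree-6 chord of Eb minor, so it is the borrowed bVI.

iv7, bVI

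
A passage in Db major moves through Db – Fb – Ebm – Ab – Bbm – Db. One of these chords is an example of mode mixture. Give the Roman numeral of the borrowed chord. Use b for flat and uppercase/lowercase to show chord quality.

Db major has the diatonic set Db, Ebm, Fm, Gb, Ab, Bbm, Cdim. Of the given chords, Db, Ebm, Ab and Bbm are diatonic. But Fb (Fb–Ab–Cb) is foreign: the diatonic iii on degree 3 is Fm, whereas Fb comes from Db minor. It is labeled bIII.

bIII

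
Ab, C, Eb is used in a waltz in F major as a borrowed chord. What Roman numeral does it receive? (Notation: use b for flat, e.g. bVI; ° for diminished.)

bIII

Ab is the lowered form of scale degree 3 in F major (the diatonic degree 3 is A). Diatonically F major has Am (iii) on that degree; Ab–C–Eb is instead the major chord native to F minor, so it takes the label bIII.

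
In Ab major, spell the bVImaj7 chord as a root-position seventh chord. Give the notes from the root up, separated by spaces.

Fb Ab Cb Eb

The root of bVImaj7 is the lowered 6th degree: F becomes Fb. Stacking thirds in Ab minor on Fb gives Fb–Ab–Cb–Eb.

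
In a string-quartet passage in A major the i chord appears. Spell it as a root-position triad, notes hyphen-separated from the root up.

The root, A, is scale degree 1 — the same note in A major and A minor; only the chord quality changes. In A minor the chord on A is A–C–E.

A-C-E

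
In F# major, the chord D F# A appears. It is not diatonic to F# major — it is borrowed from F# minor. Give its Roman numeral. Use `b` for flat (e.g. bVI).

In F# major scale degree 6 is D#; D is its lowered form, from F# minor. Diatonically F# major has D#m (vi) on that degree; D–F#–A is instead the major chord native to F# minor, so it takes the label bVI.

bVI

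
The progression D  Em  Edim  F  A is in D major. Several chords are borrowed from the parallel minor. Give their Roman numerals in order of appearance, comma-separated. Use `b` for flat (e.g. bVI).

In D major the diatonic chords are D, Em, F#m, G, A, Bm, C#dim. Of the given chords, D, Em and A are diatonic. Edim (E–G–Bb) is not: scale degree 2 in D major carries Em (ii). In D minor the chord on that degree is Edim, so here it functions as ii°, borrowed from the parallel minor. F (F–A–C) doesn't fit — on degree 3 D major would have F#m (iii). F is the degree-3 chord of D minor, so it is the borrowed bIII.

ii°, bIII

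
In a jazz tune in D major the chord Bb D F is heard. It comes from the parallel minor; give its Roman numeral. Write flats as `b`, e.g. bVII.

bVI

In D major scale degree 6 is B; Bb is its lowered form, from D minor. Bb–D–F is a major chord — the form found in D minor, not the diatonic vi (Bm). Borrowed into D major it is written bVI.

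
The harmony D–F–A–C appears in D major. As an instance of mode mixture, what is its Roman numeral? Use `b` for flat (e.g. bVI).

i7

The root D is the diatonic 1st degree of D major; the borrowing shows in the chord quality. The diatonic chord on degree 1 would be D (I), but D–F–A–C is the minor-seventh chord from D minor. As a borrowed chord it is labeled i7.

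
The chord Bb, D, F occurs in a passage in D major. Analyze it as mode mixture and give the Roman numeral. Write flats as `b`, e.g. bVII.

bVI

In D major scale degree 6 is B; Bb is its lowered form, from D minor. Bb–D–F is a major chord — the form found in D minor, not the diatonic vi (Bm). Borrowed into D major it is written bVI.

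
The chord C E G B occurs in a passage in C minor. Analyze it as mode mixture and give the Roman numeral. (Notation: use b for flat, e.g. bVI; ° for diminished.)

C is scale degree 1 in C minor. The diatonic chord on degree 1 would be Cm (i), but C–E–G–B is the major-seventh chord from C major. As a borrowed chord it is labeled Imaj7.

Imaj7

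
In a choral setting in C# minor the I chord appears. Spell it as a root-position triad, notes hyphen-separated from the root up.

C#-E#-G#

The root, C#, is scale degree 1 — the same note in C# minor and C# major; only the chord quality changes. Stacking thirds in C# major on C# gives C#–E#–G#.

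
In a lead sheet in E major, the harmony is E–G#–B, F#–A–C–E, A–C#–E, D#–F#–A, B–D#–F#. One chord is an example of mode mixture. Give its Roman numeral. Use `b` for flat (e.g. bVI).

iiø7

E major has the diatonic set E, F#m, G#m, A, B, C#m, D#dim. Of the given chords, E–G#–B = E, A–C#–E = A, D#–F#–A = D#dim and B–D#–F# = B are diatonic. F#–A–C–E is not: scale degree 2 in E major carries F#m (ii). In E minor the chord on that degree is F#m7b5, so here it functions as iiø7, borrowed from the parallel minor.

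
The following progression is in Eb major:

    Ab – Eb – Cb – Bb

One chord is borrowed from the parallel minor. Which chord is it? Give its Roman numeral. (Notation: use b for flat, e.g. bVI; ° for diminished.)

In Eb major the diatonic chords are Eb, Fm, Gm, Ab, Bb, Cm, Ddim. Of the given chords, Ab, Eb and Bb are diatonic. But Cb (Cb–Eb–Gb) is foreign: the diatonic vi on degree 6 is Cm, whereas Cb comes from Eb minor. It is labeled bVI.

bVI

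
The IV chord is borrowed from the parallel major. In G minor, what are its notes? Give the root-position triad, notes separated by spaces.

C E G

IV is built on scale degree 4, which is C in both G minor and its parallel. Stacking thirds in G major on C gives C–E–G.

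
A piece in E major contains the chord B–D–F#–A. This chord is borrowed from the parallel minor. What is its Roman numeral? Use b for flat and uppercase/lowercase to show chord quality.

B is scale degree 5 in E major. The diatonic chord on degree 5 would be B (V), but B–D–F#–A is the minor-seventh chord from E minor. As a borrowed chord it is labeled v7.

v7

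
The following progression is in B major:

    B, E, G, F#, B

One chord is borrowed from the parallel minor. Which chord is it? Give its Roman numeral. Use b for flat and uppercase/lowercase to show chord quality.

bVI

The diatonic triads in B major are B, C#m, D#m, E, F#, G#m, A#dim. B, E and F# all belong to that set. G (G–B–D) is not: scale degree 6 in B major carries G#m (vi). In B minor the chord on that degree is G, so here it functions as bVI, borrowed from the parallel minor.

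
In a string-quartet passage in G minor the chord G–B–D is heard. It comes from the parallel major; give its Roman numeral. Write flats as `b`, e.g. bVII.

I

G is scale degree 1 in G minor. Diatonically G minor has Gm (i) on that degree; G–B–D is instead the major chord native to G major, so it takes the label I.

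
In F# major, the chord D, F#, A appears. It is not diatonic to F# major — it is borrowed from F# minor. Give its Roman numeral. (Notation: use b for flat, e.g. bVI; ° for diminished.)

D is the lowered form of scale degree 6 in F# major (the diatonic degree 6 is D#). The diatonic chord on degree 6 would be D#m (vi), but D–F#–A is the major chord from F# minor. As a borrowed chord it is labeled bVI.

bVI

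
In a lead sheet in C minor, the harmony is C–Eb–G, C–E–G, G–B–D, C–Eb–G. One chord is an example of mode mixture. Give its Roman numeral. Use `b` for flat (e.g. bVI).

I

In C minor (with V from harmonic minor) the diatonic chords are Cm, Ddim, Eb, Fm, G, Ab, Bb. Of the given chords, C–Eb–G = Cm and G–B–D = G are diatonic. C–E–G is not: scale degree 1 in C minor carries Cm (i). In C major the chord on that degree is C, so here it functions as I, borrowed from the parallel major.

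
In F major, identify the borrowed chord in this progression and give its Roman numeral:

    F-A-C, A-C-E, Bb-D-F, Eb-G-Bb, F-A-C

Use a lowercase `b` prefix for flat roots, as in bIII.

In F major the diatonic chords are F, Gm, Am, Bb, C, Dm, Edim. F–A–C = F, A–C–E = Am and Bb–D–F = Bb are all diatonic. Eb–G–Bb is not: scale degree 7 in F major carries Edim (vii°). In F minor the chord on that degree is Eb, so here it functions as bVII, borrowed from the parallel minor.

bVII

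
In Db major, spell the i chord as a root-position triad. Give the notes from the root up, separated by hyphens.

The root, Db, is scale degree 1 — the same note in Db major and Db minor; only the chord quality changes. Building the minor chord from the parallel minor on Db: Db–Fb–Ab.

Db-Fb-Ab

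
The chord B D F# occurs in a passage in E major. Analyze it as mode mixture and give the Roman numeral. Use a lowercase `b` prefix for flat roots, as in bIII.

B is scale degree 5 in E major. The diatonic chord on degree 5 would be B (V), but B–D–F# is the minor chord from E minor. As a borrowed chord it is labeled v.

v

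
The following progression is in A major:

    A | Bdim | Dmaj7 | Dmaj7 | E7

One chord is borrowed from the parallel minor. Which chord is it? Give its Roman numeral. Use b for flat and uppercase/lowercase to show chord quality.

In A major the diatonic chords are A, Bm, C#m, D, E, F#m, G#dim. A, Dmaj7 and E7 are all diatonic. Bdim (B–D–F) is not: scale degree 2 in A major carries Bm (ii). In A minor the chord on that degree is Bdim, so here it functions as ii°, borrowed from the parallel minor.

ii°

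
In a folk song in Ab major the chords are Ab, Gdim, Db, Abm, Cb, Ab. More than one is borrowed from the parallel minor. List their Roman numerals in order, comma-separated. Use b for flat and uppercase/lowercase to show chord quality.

The diatonic triads in Ab major are Ab, Bbm, Cm, Db, Eb, Fm, Gdim. Ab, Gdim and Db all belong to that set. But Abm (Ab–Cb–Eb) is foreign: the diatonic I on degree 1 is Ab, whereas Abm comes from Ab minor. It is labeled i. But Cb (Cb–Eb–Gb) is foreign: the diatonic iii on degree 3 is Cm, whereas Cb comes from Ab minor. It is labeled bIII.

i, bIII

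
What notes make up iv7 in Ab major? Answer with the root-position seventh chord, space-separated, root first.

Db Fb Ab Cb

The root, Db, is scale degree 4 — the same note in Ab major and Ab minor; only the chord quality changes. Stacking thirds in Ab minor on Db gives Db–Fb–Ab–Cb.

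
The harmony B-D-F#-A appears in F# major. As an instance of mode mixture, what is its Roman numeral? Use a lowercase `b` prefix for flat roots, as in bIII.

iv7

The root B is the diatonic 4th degree of F# major; the borrowing shows in the chord quality. Diatonically F# major has B (IV) on that degree; B–D–F#–A is instead the minor-seventh chord native to F# minor, so it takes the label iv7.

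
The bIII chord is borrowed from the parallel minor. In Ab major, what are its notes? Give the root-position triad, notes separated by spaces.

The root of bIII is the lowered 3rd degree: C becomes Cb. Building the major chord from the parallel minor on Cb: Cb–Eb–Gb.

Cb Eb Gb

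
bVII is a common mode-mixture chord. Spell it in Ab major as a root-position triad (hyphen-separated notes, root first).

Gb-Bb-Db

The root of bVII is the lowered 7th degree: G becomes Gb. Building the major chord from the parallel minor on Gb: Gb–Bb–Db.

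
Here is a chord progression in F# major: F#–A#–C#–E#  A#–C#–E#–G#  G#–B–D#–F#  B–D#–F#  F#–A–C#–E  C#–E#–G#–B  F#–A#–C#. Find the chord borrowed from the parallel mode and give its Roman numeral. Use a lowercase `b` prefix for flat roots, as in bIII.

F# major has the diatonic set F#, G#m, A#m, B, C#, D#m, E#dim. Of the given chords, F#–A#–C#–E# = F#maj7, A#–C#–E#–G# = A#m7, G#–B–D#–F# = G#m7, B–D#–F# = B, C#–E#–G#–B = C#7 and F#–A#–C# = F# are diatonic. F#–A–C#–E doesn't fit — on degree 1 F# major would have F# (I). F#m7 is the degree-1 chord of F# minor, so it is the borrowed i7.

i7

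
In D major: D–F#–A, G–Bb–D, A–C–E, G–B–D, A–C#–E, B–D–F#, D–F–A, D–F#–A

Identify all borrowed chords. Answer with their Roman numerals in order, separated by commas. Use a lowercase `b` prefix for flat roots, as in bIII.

D major has the diatonic set D, Em, F#m, G, A, Bm, C#dim. D–F#–A = D, G–B–D = G, A–C#–E = A and B–D–F# = Bm all belong to that set. But G–Bb–D is foreign: the diatonic IV on degree 4 is G, whereas Gm comes from D minor. It is labeled iv. A–C–E is not: scale degree 5 in D major carries A (V). In D minor the chord on that degree is Am, so here it functions as v, borrowed from the parallel minor. But D–F–A is foreign: the diatonic I on degree 1 is D, whereas Dm comes from D minor. It is labeled i.

iv, v, i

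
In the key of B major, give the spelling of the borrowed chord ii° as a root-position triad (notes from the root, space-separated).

The root, C#, is scale degree 2 — the same note in B major and B minor; only the chord quality changes. Stacking thirds in B minor on C# gives C#–E–G.

C# E G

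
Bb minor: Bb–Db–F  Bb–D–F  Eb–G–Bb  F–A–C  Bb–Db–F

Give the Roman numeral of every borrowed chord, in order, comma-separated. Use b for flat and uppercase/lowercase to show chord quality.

The diatonic triads in Bb minor (with V from harmonic minor) are Bbm, Cdim, Db, Ebm, F, Gb, Ab. Bb–Db–F = Bbm and F–A–C = F both belong to that set. Bb–D–F is not: scale degree 1 in Bb minor carries Bbm (i). In Bb major the chord on that degree is Bb, so here it functions as I, borrowed from the parallel major. But Eb–G–Bb is foreign: the diatonic iv on degree 4 is Ebm, whereas Eb comes from Bb major. It is labeled IV.

I, IV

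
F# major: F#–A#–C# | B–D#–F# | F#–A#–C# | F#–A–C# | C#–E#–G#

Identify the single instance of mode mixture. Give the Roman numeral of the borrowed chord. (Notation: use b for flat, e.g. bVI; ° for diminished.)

In F# major the diatonic chords are F#, G#m, A#m, B, C#, D#m, E#dim. F#–A#–C# = F#, B–D#–F# = B and C#–E#–G# = C# all belong to that set. F#–A–C# is not: scale degree 1 in F# major carries F# (I). In F# minor the chord on that degree is F#m, so here it functions as i, borrowed from the parallel minor.

i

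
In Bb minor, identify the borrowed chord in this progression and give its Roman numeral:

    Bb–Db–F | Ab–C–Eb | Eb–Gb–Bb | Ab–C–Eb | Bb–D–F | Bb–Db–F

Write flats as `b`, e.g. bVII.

The diatonic triads in Bb minor (with V from harmonic minor) are Bbm, Cdim, Db, Ebm, F, Gb, Ab. Bb–Db–F = Bbm, Ab–C–Eb = Ab and Eb–Gb–Bb = Ebm all belong to that set. Bb–D–F doesn't fit — on degree 1 Bb minor would have Bbm (i). Bb is the degree-1 chord of Bb major, so it is the borrowed I.

I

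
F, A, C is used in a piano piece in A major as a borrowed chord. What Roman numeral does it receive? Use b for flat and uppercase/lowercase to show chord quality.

F is the lowered form of scale degree 6 in A major (the diatonic degree 6 is F#). F–A–C is a major chord — the form found in A minor, not the diatonic vi (F#m). Borrowed into A major it is written bVI.

bVI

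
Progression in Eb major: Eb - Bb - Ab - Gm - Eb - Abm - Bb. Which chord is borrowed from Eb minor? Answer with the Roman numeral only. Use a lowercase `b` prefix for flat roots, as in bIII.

The diatonic triads in Eb major are Eb, Fm, Gm, Ab, Bb, Cm, Ddim. Eb, Bb, Ab and Gm are all diatonic. Abm (Ab–Cb–Eb) is not: scale degree 4 in Eb major carries Ab (IV). In Eb minor the chord on that degree is Abm, so here it functions as iv, borrowed from the parallel minor.

iv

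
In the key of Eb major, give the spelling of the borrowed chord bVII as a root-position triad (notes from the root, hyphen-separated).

Scale degree 7 in Eb major is D. bVII uses the lowered form, Db, taken from Eb minor. Building the major chord from the parallel minor on Db: Db–F–Ab.

Db-F-Ab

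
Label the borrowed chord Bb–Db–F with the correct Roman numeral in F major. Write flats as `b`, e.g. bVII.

iv

Bb is scale degree 4 in F major. The diatonic chord on degree 4 would be Bb (IV), but Bb–Db–F is the minor chord from F minor. As a borrowed chord it is labeled iv.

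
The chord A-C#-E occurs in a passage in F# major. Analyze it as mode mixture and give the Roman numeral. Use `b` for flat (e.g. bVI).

In F# major scale degree 3 is A#; A is its lowered form, from F# minor. A–C#–E is a major chord — the form found in F# minor, not the diatonic iii (A#m). Borrowed into F# major it is written bIII.

bIII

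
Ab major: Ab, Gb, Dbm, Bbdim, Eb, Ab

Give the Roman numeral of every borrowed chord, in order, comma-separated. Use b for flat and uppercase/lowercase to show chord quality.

bVII, iv, ii°

Ab major has the diatonic set Ab, Bbm, Cm, Db, Eb, Fm, Gdim. Of the given chords, Ab and Eb are diatonic. But Gb (Gb–Bb–Db) is foreign: the diatonic vii° on degree 7 is Gdim, whereas Gb comes from Ab minor. It is labeled bVII. But Dbm (Db–Fb–Ab) is foreign: the diatonic IV on degree 4 is Db, whereas Dbm comes from Ab minor. It is labeled iv. Bbdim (Bb–Db–Fb) doesn't fit — on degree 2 Ab major would have Bbm (ii). Bbdim is the degree-2 chord of Ab minor, so it is the borrowed ii°.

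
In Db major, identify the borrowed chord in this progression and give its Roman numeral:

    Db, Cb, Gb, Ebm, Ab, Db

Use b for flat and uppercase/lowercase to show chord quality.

bVII

Db major has the diatonic set Db, Ebm, Fm, Gb, Ab, Bbm, Cdim. Of the given chords, Db, Gb, Ebm and Ab are diatonic. Cb (Cb–Eb–Gb) is not: scale degree 7 in Db major carries Cdim (vii°). In Db minor the chord on that degree is Cb, so here it functions as bVII, borrowed from the parallel minor.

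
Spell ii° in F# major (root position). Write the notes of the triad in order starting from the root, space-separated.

ii° is built on scale degree 2, which is G# in both F# major and its parallel. Stacking thirds in F# minor on G# gives G#–B–D.

G# B D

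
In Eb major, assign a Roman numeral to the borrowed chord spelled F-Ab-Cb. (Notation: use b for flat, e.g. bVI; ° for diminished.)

The root F is the diatonic 2nd degree of Eb major; the borrowing shows in the chord quality. Diatonically Eb major has Fm (ii) on that degree; F–Ab–Cb is instead the diminished chord native to Eb minor, so it takes the label ii°.

ii°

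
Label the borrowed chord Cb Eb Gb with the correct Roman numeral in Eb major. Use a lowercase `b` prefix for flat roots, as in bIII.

The root Cb is the lowered 6th scale degree — diatonically Eb major has C there. The diatonic chord on degree 6 would be Cm (vi), but Cb–Eb–Gb is the major chord from Eb minor. As a borrowed chord it is labeled bVI.

bVI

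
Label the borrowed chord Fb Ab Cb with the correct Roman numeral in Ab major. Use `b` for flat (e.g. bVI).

bVI

In Ab major scale degree 6 is F; Fb is its lowered form, from Ab minor. Fb–Ab–Cb is a major chord — the form found in Ab minor, not the diatonic vi (Fm). Borrowed into Ab major it is written bVI.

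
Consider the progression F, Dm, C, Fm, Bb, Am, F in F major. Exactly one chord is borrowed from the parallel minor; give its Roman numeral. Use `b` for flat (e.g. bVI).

The diatonic triads in F major are F, Gm, Am, Bb, C, Dm, Edim. Of the given chords, F, Dm, C, Bb and Am are diatonic. Fm (F–Ab–C) is not: scale degree 1 in F major carries F (I). In F minor the chord on that degree is Fm, so here it functions as i, borrowed from the parallel minor.

i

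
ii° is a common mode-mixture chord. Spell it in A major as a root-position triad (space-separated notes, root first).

B D F

ii° is built on scale degree 2, which is B in both A major and its parallel. In A minor the chord on B is B–D–F.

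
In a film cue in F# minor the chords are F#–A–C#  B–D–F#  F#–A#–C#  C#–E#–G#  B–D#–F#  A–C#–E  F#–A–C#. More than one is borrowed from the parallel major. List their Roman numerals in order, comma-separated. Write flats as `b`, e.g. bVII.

I, IV

In F# minor (with V from harmonic minor) the diatonic chords are F#m, G#dim, A, Bm, C#, D, E. F#–A–C# = F#m, B–D–F# = Bm, C#–E#–G# = C# and A–C#–E = A all belong to that set. F#–A#–C# is not: scale degree 1 in F# minor carries F#m (i). In F# major the chord on that degree is F#, so here it functions as I, borrowed from the parallel major. B–D#–F# is not: scale degree 4 in F# minor carries Bm (iv). In F# major the chord on that degree is B, so here it functions as IV, borrowed from the parallel major.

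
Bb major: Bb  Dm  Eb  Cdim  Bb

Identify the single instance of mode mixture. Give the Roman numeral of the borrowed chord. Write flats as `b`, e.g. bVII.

Bb major has the diatonic set Bb, Cm, Dm, Eb, F, Gm, Adim. Of the given chords, Bb, Dm and Eb are diatonic. But Cdim (C–Eb–Gb) is foreign: the diatonic ii on degree 2 is Cm, whereas Cdim comes from Bb minor. It is labeled ii°.

ii°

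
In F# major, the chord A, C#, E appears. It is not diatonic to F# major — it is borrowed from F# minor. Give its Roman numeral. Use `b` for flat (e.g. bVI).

bIII

In F# major scale degree 3 is A#; A is its lowered form, from F# minor. A–C#–E is a major chord — the form found in F# minor, not the diatonic iii (A#m). Borrowed into F# major it is written bIII.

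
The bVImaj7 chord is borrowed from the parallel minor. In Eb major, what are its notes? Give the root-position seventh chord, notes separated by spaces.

The root of bVImaj7 is the lowered 6th degree: C becomes Cb. Building the major-seventh chord from the parallel minor on Cb: Cb–Eb–Gb–Bb.

Cb Eb Gb Bb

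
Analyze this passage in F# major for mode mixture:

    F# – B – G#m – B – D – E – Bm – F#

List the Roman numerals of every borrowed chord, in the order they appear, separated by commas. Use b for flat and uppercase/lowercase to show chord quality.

bVI, bVII, iv

In F# major the diatonic chords are F#, G#m, A#m, B, C#, D#m, E#dim. Of the given chords, F#, B and G#m are diatonic. D (D–F#–A) is not: scale degree 6 in F# major carries D#m (vi). In F# minor the chord on that degree is D, so here it functions as bVI, borrowed from the parallel minor. But E (E–G#–B) is foreign: the diatonic vii° on degree 7 is E#dim, whereas E comes from F# minor. It is labeled bVII. Bm (B–D–F#) is not: scale degree 4 in F# major carries B (IV). In F# minor the chord on that degree is Bm, so here it functions as iv, borrowed from the parallel minor.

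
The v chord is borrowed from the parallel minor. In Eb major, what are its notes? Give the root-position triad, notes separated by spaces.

The root, Bb, is scale degree 5 — the same note in Eb major and Eb minor; only the chord quality changes. In Eb minor the chord on Bb is Bb–Db–F.

Bb Db F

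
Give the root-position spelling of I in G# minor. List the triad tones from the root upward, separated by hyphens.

The root, G#, is scale degree 1 — the same note in G# minor and G# major; only the chord quality changes. Building the major chord from the parallel major on G#: G#–B#–D#.

G#-B#-D#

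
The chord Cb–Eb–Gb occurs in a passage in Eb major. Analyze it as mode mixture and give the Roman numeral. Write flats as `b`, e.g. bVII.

bVI

Cb is the lowered form of scale degree 6 in Eb major (the diatonic degree 6 is C). Cb–Eb–Gb is a major chord — the form found in Eb minor, not the diatonic vi (Cm). Borrowed into Eb major it is written bVI.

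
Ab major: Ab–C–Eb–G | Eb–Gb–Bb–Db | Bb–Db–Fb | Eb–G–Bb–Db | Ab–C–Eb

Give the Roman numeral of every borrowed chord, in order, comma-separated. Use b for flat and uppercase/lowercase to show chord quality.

v7, ii°

The diatonic triads in Ab major are Ab, Bbm, Cm, Db, Eb, Fm, Gdim. Ab–C–Eb–G = Abmaj7, Eb–G–Bb–Db = Eb7 and Ab–C–Eb = Ab are all diatonic. But Eb–Gb–Bb–Db is foreign: the diatonic V on degree 5 is Eb, whereas Ebm7 comes from Ab minor. It is labeled v7. Bb–Db–Fb is not: scale degree 2 in Ab major carries Bbm (ii). In Ab minor the chord on that degree is Bbdim, so here it functions as ii°, borrowed from the parallel minor.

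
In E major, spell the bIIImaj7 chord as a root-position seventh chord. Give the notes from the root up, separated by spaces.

bIIImaj7 is built on the lowered scale degree 3. In E major degree 3 is G#; lowered it becomes G. Stacking thirds in E minor on G gives G–B–D–F#.

G B D F#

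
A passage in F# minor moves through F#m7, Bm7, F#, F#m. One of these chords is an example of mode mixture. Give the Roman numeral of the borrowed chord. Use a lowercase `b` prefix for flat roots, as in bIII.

In F# minor (with V from harmonic minor) the diatonic chords are F#m, G#dim, A, Bm, C#, D, E. Of the given chords, F#m7, Bm7 and F#m are diatonic. But F# (F#–A#–C#) is foreign: the diatonic i on degree 1 is F#m, whereas F# comes from F# major. It is labeled I.

I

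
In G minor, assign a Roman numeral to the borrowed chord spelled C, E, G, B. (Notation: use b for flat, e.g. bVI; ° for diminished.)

IVmaj7

C is scale degree 4 in G minor. The diatonic chord on degree 4 would be Cm (iv), but C–E–G–B is the major-seventh chord from G major. As a borrowed chord it is labeled IVmaj7.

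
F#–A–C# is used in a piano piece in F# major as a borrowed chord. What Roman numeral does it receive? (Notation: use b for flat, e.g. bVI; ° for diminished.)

F# is scale degree 1 in F# major. The diatonic chord on degree 1 would be F# (I), but F#–A–C# is the minor chord from F# minor. As a borrowed chord it is labeled i.

i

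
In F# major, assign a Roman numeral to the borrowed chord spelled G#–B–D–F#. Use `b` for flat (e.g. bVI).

G# is scale degree 2 in F# major. G#–B–D–F# is a half-diminished-seventh chord — the form found in F# minor, not the diatonic ii (G#m). Borrowed into F# major it is written iiø7.

iiø7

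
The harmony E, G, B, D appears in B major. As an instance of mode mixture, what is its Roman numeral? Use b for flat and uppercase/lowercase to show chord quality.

iv7

E is scale degree 4 in B major. E–G–B–D is a minor-seventh chord — the form found in B minor, not the diatonic IV (E). Borrowed into B major it is written iv7.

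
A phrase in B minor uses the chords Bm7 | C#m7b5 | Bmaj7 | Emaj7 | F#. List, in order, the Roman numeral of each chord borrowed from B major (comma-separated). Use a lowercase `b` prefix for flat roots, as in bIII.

Imaj7, IVmaj7

The diatonic triads in B minor (with V from harmonic minor) are Bm, C#dim, D, Em, F#, G, A. Of the given chords, Bm7, C#m7b5 and F# are diatonic. Bmaj7 (B–D#–F#–A#) doesn't fit — on degree 1 B minor would have Bm (i). Bmaj7 is the degree-1 chord of B major, so it is the borrowed Imaj7. But Emaj7 (E–G#–B–D#) is foreign: the diatonic iv on degree 4 is Em, whereas Emaj7 comes from B major. It is labeled IVmaj7.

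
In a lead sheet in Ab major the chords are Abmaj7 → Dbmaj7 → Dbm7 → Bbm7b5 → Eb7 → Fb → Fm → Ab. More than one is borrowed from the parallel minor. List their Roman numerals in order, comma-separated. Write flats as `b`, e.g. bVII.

iv7, iiø7, bVI

Ab major has the diatonic set Ab, Bbm, Cm, Db, Eb, Fm, Gdim. Abmaj7, Dbmaj7, Eb7, Fm and Ab are all diatonic. Dbm7 (Db–Fb–Ab–Cb) doesn't fit — on degree 4 Ab major would have Db (IV). Dbm7 is the degree-4 chord of Ab minor, so it is the borrowed iv7. Bbm7b5 (Bb–Db–Fb–Ab) doesn't fit — on degree 2 Ab major would have Bbm (ii). Bbm7b5 is the degree-2 chord of Ab minor, so it is the borrowed iiø7. Fb (Fb–Ab–Cb) doesn't fit — on degree 6 Ab major would have Fm (vi). Fb is the degree-6 chord of Ab minor, so it is the borrowed bVI.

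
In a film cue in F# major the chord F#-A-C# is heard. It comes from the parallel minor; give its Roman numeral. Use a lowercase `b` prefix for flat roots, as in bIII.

i

F# is scale degree 1 in F# major. F#–A–C# is a minor chord — the form found in F# minor, not the diatonic I (F#). Borrowed into F# major it is written i.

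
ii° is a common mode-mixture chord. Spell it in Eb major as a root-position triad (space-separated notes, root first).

F Ab Cb

ii° is built on scale degree 2, which is F in both Eb major and its parallel. Stacking thirds in Eb minor on F gives F–Ab–Cb.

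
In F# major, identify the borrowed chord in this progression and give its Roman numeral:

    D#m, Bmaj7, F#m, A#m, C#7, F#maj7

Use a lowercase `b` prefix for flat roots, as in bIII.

The diatonic triads in F# major are F#, G#m, A#m, B, C#, D#m, E#dim. D#m, Bmaj7, A#m, C#7 and F#maj7 all belong to that set. But F#m (F#–A–C#) is foreign: the diatonic I on degree 1 is F#, whereas F#m comes from F# minor. It is labeled i.

i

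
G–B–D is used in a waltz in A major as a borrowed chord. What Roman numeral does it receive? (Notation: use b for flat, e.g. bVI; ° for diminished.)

bVII

G is the lowered form of scale degree 7 in A major (the diatonic degree 7 is G#). G–B–D is a major chord — the form found in A minor, not the diatonic vii° (G#dim). Borrowed into A major it is written bVII.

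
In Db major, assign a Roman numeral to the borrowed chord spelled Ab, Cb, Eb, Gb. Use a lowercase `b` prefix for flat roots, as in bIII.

The root Ab is the diatonic 5th degree of Db major; the borrowing shows in the chord quality. Ab–Cb–Eb–Gb is a minor-seventh chord — the form found in Db minor, not the diatonic V (Ab). Borrowed into Db major it is written v7.

v7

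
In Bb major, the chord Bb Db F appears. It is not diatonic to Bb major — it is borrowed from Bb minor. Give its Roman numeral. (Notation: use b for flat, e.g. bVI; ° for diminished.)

i

Bb is scale degree 1 in Bb major. Diatonically Bb major has Bb (I) on that degree; Bb–Db–F is instead the minor chord native to Bb minor, so it takes the label i.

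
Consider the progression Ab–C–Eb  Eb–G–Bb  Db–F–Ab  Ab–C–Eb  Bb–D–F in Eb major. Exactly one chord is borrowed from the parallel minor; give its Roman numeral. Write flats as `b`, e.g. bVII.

The diatonic triads in Eb major are Eb, Fm, Gm, Ab, Bb, Cm, Ddim. Ab–C–Eb = Ab, Eb–G–Bb = Eb and Bb–D–F = Bb all belong to that set. But Db–F–Ab is foreign: the diatonic vii° on degree 7 is Ddim, whereas Db comes from Eb minor. It is labeled bVII.

bVII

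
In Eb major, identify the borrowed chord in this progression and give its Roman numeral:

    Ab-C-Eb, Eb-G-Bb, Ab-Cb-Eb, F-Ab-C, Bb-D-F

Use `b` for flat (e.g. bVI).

iv

The diatonic triads in Eb major are Eb, Fm, Gm, Ab, Bb, Cm, Ddim. Ab–C–Eb = Ab, Eb–G–Bb = Eb, F–Ab–C = Fm and Bb–D–F = Bb are all diatonic. Ab–Cb–Eb is not: scale degree 4 in Eb major carries Ab (IV). In Eb minor the chord on that degree is Abm, so here it functions as iv, borrowed from the parallel minor.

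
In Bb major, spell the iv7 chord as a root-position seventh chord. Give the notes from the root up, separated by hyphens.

Eb-Gb-Bb-Db

The root, Eb, is scale degree 4 — the same note in Bb major and Bb minor; only the chord quality changes. Stacking thirds in Bb minor on Eb gives Eb–Gb–Bb–Db.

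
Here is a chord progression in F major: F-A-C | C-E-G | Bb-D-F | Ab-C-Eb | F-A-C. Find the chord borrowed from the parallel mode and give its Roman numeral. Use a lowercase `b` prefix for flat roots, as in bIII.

bIII

The diatonic triads in F major are F, Gm, Am, Bb, C, Dm, Edim. Of the given chords, F–A–C = F, C–E–G = C and Bb–D–F = Bb are diatonic. Ab–C–Eb doesn't fit — on degree 3 F major would have Am (iii). Ab is the degree-3 chord of F minor, so it is the borrowed bIII.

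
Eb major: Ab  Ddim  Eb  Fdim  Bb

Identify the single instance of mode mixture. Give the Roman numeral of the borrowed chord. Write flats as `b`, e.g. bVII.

ii°

In Eb major the diatonic chords are Eb, Fm, Gm, Ab, Bb, Cm, Ddim. Ab, Ddim, Eb and Bb all belong to that set. Fdim (F–Ab–Cb) doesn't fit — on degree 2 Eb major would have Fm (ii). Fdim is the degree-2 chord of Eb minor, so it is the borrowed ii°.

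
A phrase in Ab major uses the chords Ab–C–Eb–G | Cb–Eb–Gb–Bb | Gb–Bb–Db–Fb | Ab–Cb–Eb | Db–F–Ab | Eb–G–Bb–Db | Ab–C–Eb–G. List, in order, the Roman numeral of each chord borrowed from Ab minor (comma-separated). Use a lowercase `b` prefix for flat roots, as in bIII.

In Ab major the diatonic chords are Ab, Bbm, Cm, Db, Eb, Fm, Gdim. Ab–C–Eb–G = Abmaj7, Db–F–Ab = Db and Eb–G–Bb–Db = Eb7 are all diatonic. Cb–Eb–Gb–Bb is not: scale degree 3 in Ab major carries Cm (iii). In Ab minor the chord on that degree is Cbmaj7, so here it functions as bIIImaj7, borrowed from the parallel minor. Gb–Bb–Db–Fb is not: scale degree 7 in Ab major carries Gdim (vii°). In Ab minor the chord on that degree is Gb7, so here it functions as bVII7, borrowed from the parallel minor. Ab–Cb–Eb is not: scale degree 1 in Ab major carries Ab (I). In Ab minor the chord on that degree is Abm, so here it functions as i, borrowed from the parallel minor.

bIIImaj7, bVII7, i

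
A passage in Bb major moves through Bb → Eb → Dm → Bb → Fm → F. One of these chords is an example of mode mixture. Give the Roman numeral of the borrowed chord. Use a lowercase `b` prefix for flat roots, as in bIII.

The diatonic triads in Bb major are Bb, Cm, Dm, Eb, F, Gm, Adim. Bb, Eb, Dm and F are all diatonic. But Fm (F–Ab–C) is foreign: the diatonic V on degree 5 is F, whereas Fm comes from Bb minor. It is labeled v.

v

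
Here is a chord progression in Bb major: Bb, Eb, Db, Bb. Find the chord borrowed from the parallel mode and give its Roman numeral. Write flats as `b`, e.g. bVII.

In Bb major the diatonic chords are Bb, Cm, Dm, Eb, F, Gm, Adim. Of the given chords, Bb and Eb are diatonic. Db (Db–F–Ab) doesn't fit — on degree 3 Bb major would have Dm (iii). Db is the degree-3 chord of Bb minor, so it is the borrowed bIII.

bIII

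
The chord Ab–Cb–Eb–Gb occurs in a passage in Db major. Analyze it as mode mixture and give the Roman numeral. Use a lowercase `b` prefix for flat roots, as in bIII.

Ab is scale degree 5 in Db major. The diatonic chord on degree 5 would be Ab (V), but Ab–Cb–Eb–Gb is the minor-seventh chord from Db minor. As a borrowed chord it is labeled v7.

v7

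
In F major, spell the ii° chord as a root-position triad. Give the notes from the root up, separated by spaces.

The root, G, is scale degree 2 — the same note in F major and F minor; only the chord quality changes. Stacking thirds in F minor on G gives G–Bb–Db.

G Bb Db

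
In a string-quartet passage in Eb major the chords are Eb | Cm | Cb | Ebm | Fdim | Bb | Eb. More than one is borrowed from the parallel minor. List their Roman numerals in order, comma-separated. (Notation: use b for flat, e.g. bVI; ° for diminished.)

bVI, i, ii°

Eb major has the diatonic set Eb, Fm, Gm, Ab, Bb, Cm, Ddim. Eb, Cm and Bb are all diatonic. But Cb (Cb–Eb–Gb) is foreign: the diatonic vi on degree 6 is Cm, whereas Cb comes from Eb minor. It is labeled bVI. Ebm (Eb–Gb–Bb) is not: scale degree 1 in Eb major carries Eb (I). In Eb minor the chord on that degree is Ebm, so here it functions as i, borrowed from the parallel minor. But Fdim (F–Ab–Cb) is foreign: the diatonic ii on degree 2 is Fm, whereas Fdim comes from Eb minor. It is labeled ii°.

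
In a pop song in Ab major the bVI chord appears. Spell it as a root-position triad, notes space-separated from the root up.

Fb Ab Cb

The root of bVI is the lowered 6th degree: F becomes Fb. Stacking thirds in Ab minor on Fb gives Fb–Ab–Cb.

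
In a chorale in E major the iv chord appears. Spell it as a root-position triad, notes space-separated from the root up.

A C E

iv is built on scale degree 4, which is A in both E major and its parallel. In E minor the chord on A is A–C–E.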